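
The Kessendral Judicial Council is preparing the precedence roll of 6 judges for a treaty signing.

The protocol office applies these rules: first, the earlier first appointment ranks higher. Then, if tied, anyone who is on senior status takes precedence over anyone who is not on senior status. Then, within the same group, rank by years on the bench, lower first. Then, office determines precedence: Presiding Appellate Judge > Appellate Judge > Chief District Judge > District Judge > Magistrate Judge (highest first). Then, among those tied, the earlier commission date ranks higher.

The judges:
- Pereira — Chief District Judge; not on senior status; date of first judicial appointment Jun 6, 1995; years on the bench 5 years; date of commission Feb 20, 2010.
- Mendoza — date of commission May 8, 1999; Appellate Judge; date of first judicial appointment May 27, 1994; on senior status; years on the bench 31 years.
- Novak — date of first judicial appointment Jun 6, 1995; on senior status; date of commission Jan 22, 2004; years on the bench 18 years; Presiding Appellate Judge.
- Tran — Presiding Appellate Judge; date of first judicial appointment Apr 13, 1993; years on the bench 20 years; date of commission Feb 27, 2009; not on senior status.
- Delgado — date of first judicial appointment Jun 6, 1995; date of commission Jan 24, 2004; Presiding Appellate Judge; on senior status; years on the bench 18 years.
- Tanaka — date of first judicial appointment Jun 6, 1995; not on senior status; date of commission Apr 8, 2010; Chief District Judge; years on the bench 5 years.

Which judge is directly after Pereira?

By date of first judicial appointment (earlier first): Tran (Apr 13, 1993); then Mendoza (May 27, 1994); then Novak, Delgado, Pereira and Tanaka (each Jun 6, 1995).
Among Novak, Delgado, Pereira and Tanaka, on senior status before not on senior status: Novak and Delgado (on senior status) before Pereira and Tanaka (not on senior status).
Novak and Delgado both have years on the bench 18 years, so the next rule applies.
Novak and Delgado are each Presiding Appellate Judge, so the next rule applies.
Among Novak and Delgado, by date of commission (earlier first): Novak (Jan 22, 2004) before Delgado (Jan 24, 2004).
Pereira and Tanaka both have years on the bench 5 years, so the next rule applies.
Pereira and Tanaka are each Chief District Judge, so the next rule applies.
Among Pereira and Tanaka, by date of commission (earlier first): Pereira (Feb 20, 2010) before Tanaka (Apr 8, 2010).
Order: Tran, Mendoza, Novak, Delgado, Pereira, Tanaka.

Tanaka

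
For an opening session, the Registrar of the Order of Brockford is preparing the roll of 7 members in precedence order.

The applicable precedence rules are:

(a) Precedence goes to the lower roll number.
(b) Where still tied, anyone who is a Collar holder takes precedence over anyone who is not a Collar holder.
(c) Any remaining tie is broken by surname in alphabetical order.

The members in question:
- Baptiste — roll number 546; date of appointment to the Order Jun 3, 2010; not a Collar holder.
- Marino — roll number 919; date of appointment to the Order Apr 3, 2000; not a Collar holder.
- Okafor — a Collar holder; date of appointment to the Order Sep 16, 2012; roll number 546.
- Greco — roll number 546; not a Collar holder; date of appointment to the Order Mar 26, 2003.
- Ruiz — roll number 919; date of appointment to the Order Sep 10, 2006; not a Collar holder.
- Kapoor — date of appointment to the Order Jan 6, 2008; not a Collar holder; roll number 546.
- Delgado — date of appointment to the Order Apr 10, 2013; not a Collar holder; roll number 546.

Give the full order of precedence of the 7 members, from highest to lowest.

Okafor, Baptiste, Delgado, Greco, Kapoor, Marino, Ruiz

By roll number (lower first): Okafor, Baptiste, Delgado, Greco and Kapoor (each 546); then Marino and Ruiz (both 919).
Among Okafor, Baptiste, Delgado, Greco and Kapoor, a Collar holder before not a Collar holder: Okafor (a Collar holder) before Baptiste, Delgado, Greco and Kapoor (not a Collar holder).
Among Baptiste, Delgado, Greco and Kapoor, alphabetically by surname: Baptiste before Delgado before Greco before Kapoor.
Marino and Ruiz are each not a Collar holder, so the next rule applies.
Among Marino and Ruiz, alphabetically by surname: Marino before Ruiz.
Full order: Okafor, Baptiste, Delgado, Greco, Kapoor, Marino, Ruiz.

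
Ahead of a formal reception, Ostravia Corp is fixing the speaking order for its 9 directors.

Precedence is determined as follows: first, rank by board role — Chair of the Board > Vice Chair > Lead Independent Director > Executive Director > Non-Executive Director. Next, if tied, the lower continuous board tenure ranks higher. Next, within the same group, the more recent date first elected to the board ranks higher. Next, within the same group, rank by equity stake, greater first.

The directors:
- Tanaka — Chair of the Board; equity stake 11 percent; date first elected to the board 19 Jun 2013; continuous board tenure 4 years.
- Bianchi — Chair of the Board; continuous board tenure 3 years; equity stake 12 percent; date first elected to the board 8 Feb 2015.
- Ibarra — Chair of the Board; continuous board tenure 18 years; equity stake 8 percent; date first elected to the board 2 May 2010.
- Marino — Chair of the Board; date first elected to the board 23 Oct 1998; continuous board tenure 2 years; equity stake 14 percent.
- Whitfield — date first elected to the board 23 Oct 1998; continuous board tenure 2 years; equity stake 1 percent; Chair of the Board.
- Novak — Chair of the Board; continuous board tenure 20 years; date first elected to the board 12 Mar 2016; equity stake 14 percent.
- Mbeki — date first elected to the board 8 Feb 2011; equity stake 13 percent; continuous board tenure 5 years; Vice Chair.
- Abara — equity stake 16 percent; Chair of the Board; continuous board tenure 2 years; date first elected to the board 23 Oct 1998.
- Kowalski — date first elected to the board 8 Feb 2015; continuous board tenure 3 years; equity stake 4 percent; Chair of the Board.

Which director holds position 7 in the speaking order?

By board role: Abara, Marino, Whitfield, Bianchi, Kowalski, Tanaka, Ibarra and Novak (Chair of the Board); then Mbeki (Vice Chair).
Among Abara, Marino, Whitfield, Bianchi, Kowalski, Tanaka, Ibarra and Novak, by continuous board tenure (lower first): Abara, Marino and Whitfield (2 years) before Bianchi and Kowalski (3 years) before Tanaka (4 years) before Ibarra (18 years) before Novak (20 years).
Abara, Marino and Whitfield all have date first elected to the board 23 Oct 1998, so the next rule applies.
Among Abara, Marino and Whitfield, by equity stake (higher first): Abara (16 percent) before Marino (14 percent) before Whitfield (1 percent).
Bianchi and Kowalski both have date first elected to the board 8 Feb 2015, so the next rule applies.
Among Bianchi and Kowalski, by equity stake (higher first): Bianchi (12 percent) before Kowalski (4 percent).
Order: Abara, Marino, Whitfield, Bianchi, Kowalski, Tanaka, Ibarra, Novak, Mbeki.

Ibarra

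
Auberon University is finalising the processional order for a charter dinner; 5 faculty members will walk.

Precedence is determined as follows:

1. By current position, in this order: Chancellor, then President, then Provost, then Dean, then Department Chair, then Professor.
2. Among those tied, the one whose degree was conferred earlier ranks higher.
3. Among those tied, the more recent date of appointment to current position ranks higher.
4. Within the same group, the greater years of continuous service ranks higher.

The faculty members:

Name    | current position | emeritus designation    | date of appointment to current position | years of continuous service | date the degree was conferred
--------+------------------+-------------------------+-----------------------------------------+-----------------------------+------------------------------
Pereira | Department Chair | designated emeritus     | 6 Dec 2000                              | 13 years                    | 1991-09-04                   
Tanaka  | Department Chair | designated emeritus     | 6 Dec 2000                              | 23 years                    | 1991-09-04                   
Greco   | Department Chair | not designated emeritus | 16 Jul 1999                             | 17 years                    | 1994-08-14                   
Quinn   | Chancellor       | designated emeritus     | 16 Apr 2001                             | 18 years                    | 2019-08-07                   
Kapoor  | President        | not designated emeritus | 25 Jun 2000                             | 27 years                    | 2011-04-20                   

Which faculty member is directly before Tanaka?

Kapoor

By current position: Quinn (Chancellor); then Kapoor (President); then Tanaka, Pereira and Greco (Department Chair).
Among Tanaka, Pereira and Greco, by date the degree was conferred (earlier first): Tanaka and Pereira (1991-09-04) before Greco (1994-08-14).
Tanaka and Pereira both have date of appointment to current position 6 Dec 2000, so the next rule applies.
Among Tanaka and Pereira, by years of continuous service (higher first): Tanaka (23 years) before Pereira (13 years).
Order: Quinn, Kapoor, Tanaka, Pereira, Greco.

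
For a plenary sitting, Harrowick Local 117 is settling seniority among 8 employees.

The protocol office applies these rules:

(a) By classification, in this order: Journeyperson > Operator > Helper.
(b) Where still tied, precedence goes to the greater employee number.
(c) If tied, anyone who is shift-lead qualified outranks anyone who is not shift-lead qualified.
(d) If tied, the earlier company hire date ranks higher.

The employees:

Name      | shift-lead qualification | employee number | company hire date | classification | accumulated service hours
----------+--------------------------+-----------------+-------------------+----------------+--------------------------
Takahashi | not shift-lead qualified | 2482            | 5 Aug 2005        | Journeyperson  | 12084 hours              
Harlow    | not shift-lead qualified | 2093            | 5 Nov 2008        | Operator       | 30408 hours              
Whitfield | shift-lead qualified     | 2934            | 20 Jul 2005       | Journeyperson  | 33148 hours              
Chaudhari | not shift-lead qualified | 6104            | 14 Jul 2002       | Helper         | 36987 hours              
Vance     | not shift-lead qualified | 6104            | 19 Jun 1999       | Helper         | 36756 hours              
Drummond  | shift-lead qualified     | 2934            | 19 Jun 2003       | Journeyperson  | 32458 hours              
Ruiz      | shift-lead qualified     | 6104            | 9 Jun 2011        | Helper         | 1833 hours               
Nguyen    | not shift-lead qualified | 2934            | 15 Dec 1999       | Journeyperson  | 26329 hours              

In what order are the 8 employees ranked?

Drummond, Whitfield, Nguyen, Takahashi, Harlow, Ruiz, Vance, Chaudhari

By classification: Drummond, Whitfield, Nguyen and Takahashi (Journeyperson); then Harlow (Operator); then Ruiz, Vance and Chaudhari (Helper).
Among Drummond, Whitfield, Nguyen and Takahashi, by employee number (higher first): Drummond, Whitfield and Nguyen (2934) before Takahashi (2482).
Among Drummond, Whitfield and Nguyen, shift-lead qualified before not shift-lead qualified: Drummond and Whitfield (shift-lead qualified) before Nguyen (not shift-lead qualified).
Among Drummond and Whitfield, by company hire date (earlier first): Drummond (19 Jun 2003) before Whitfield (20 Jul 2005).
Ruiz, Vance and Chaudhari all have employee number 6104, so the next rule applies.
Among Ruiz, Vance and Chaudhari, shift-lead qualified before not shift-lead qualified: Ruiz (shift-lead qualified) before Vance and Chaudhari (not shift-lead qualified).
Among Vance and Chaudhari, by company hire date (earlier first): Vance (19 Jun 1999) before Chaudhari (14 Jul 2002).
Full order: Drummond, Whitfield, Nguyen, Takahashi, Harlow, Ruiz, Vance, Chaudhari.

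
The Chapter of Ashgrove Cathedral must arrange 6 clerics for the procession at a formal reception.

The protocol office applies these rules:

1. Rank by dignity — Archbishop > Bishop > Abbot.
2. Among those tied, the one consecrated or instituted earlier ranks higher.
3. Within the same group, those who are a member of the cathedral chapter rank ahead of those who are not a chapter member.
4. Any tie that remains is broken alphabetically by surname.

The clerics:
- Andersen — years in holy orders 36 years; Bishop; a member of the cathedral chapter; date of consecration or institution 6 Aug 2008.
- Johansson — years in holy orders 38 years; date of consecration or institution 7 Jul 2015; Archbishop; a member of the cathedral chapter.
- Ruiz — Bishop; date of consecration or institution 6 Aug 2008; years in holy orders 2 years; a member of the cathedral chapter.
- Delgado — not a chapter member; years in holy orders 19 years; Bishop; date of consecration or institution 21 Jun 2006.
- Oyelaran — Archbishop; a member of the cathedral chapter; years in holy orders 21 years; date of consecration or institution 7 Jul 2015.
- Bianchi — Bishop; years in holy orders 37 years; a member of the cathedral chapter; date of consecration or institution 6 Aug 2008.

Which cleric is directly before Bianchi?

By dignity: Johansson and Oyelaran (Archbishop); then Delgado, Andersen, Bianchi and Ruiz (Bishop).
Johansson and Oyelaran both have date of consecration or institution 7 Jul 2015, so the next rule applies.
Johansson and Oyelaran are each a member of the cathedral chapter, so the next rule applies.
Among Johansson and Oyelaran, alphabetically by surname: Johansson before Oyelaran.
Among Delgado, Andersen, Bianchi and Ruiz, by date of consecration or institution (earlier first): Delgado (21 Jun 2006) before Andersen, Bianchi and Ruiz (6 Aug 2008).
Andersen, Bianchi and Ruiz are each a member of the cathedral chapter, so the next rule applies.
Among Andersen, Bianchi and Ruiz, alphabetically by surname: Andersen before Bianchi before Ruiz.
Order: Johansson, Oyelaran, Delgado, Andersen, Bianchi, Ruiz.

Andersen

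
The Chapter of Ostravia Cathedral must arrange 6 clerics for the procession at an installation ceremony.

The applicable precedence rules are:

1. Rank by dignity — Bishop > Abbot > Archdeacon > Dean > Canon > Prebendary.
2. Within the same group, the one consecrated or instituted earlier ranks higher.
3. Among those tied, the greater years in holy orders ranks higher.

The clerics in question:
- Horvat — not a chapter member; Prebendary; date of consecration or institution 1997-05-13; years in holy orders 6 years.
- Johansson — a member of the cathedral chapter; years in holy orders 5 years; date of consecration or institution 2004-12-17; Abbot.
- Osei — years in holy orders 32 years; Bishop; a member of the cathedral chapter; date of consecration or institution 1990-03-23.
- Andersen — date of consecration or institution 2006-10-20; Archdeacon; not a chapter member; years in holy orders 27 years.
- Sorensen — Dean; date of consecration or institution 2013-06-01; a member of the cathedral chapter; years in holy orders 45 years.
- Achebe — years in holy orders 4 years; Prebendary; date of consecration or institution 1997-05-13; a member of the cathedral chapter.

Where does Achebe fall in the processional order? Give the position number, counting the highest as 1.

By dignity: Osei (Bishop); then Johansson (Abbot); then Andersen (Archdeacon); then Sorensen (Dean); then Horvat and Achebe (Prebendary).
Horvat and Achebe both have date of consecration or institution 1997-05-13, so the next rule applies.
Among Horvat and Achebe, by years in holy orders (higher first): Horvat (6 years) before Achebe (4 years).
Order: Osei, Johansson, Andersen, Sorensen, Horvat, Achebe. So position 6.

6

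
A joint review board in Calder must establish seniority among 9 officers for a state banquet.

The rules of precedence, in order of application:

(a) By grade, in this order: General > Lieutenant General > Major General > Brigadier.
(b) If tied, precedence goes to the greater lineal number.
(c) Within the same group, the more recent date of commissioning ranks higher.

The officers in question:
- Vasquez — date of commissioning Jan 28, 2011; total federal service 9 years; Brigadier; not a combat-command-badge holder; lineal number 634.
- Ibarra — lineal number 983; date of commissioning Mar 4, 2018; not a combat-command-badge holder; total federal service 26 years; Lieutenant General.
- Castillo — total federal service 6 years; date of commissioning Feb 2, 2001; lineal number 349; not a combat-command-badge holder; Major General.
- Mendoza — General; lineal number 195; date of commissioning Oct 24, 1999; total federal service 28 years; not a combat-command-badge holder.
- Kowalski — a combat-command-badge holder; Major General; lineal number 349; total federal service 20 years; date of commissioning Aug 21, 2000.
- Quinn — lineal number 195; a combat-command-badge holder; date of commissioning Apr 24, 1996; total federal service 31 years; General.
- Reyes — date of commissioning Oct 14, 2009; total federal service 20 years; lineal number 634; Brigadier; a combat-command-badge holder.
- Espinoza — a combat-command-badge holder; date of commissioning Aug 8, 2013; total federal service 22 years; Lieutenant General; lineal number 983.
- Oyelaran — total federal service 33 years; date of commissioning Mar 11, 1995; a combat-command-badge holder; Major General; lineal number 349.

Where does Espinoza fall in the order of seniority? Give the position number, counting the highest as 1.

4

By grade: Mendoza and Quinn (General); then Ibarra and Espinoza (Lieutenant General); then Castillo, Kowalski and Oyelaran (Major General); then Vasquez and Reyes (Brigadier).
Mendoza and Quinn both have lineal number 195, so the next rule applies.
Among Mendoza and Quinn, by date of commissioning (later first): Mendoza (Oct 24, 1999) before Quinn (Apr 24, 1996).
Ibarra and Espinoza both have lineal number 983, so the next rule applies.
Among Ibarra and Espinoza, by date of commissioning (later first): Ibarra (Mar 4, 2018) before Espinoza (Aug 8, 2013).
Castillo, Kowalski and Oyelaran all have lineal number 349, so the next rule applies.
Among Castillo, Kowalski and Oyelaran, by date of commissioning (later first): Castillo (Feb 2, 2001) before Kowalski (Aug 21, 2000) before Oyelaran (Mar 11, 1995).
Vasquez and Reyes both have lineal number 634, so the next rule applies.
Among Vasquez and Reyes, by date of commissioning (later first): Vasquez (Jan 28, 2011) before Reyes (Oct 14, 2009).
Order: Mendoza, Quinn, Ibarra, Espinoza, Castillo, Kowalski, Oyelaran, Vasquez, Reyes. So position 4.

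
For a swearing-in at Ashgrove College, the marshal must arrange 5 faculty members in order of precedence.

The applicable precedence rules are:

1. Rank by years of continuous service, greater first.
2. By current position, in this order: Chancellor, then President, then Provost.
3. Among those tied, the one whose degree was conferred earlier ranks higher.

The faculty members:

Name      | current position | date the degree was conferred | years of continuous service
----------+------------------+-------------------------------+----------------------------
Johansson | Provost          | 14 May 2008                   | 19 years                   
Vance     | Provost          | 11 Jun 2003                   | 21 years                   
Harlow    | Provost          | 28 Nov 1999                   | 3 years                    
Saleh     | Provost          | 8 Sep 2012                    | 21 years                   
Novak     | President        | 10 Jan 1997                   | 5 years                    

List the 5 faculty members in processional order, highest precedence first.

Vance, Saleh, Johansson, Novak, Harlow

By years of continuous service (higher first): Vance and Saleh (both 21 years); then Johansson (19 years); then Novak (5 years); then Harlow (3 years).
Vance and Saleh are each Provost, so the next rule applies.
Among Vance and Saleh, by date the degree was conferred (earlier first): Vance (11 Jun 2003) before Saleh (8 Sep 2012).
Full order: Vance, Saleh, Johansson, Novak, Harlow.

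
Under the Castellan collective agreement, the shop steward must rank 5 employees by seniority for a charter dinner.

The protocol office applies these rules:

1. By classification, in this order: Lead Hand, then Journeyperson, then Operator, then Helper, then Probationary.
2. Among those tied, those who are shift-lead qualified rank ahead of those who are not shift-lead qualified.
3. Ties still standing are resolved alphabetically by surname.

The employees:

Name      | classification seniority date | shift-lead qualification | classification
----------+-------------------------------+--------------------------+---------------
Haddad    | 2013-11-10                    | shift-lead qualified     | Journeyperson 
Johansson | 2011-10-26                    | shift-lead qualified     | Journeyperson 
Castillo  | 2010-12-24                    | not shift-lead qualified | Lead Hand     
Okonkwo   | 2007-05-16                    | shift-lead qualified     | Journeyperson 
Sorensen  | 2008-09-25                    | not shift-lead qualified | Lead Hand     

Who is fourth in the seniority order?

Johansson

By classification: Castillo and Sorensen (Lead Hand); then Haddad, Johansson and Okonkwo (Journeyperson).
Castillo and Sorensen are each not shift-lead qualified, so the next rule applies.
Among Castillo and Sorensen, alphabetically by surname: Castillo before Sorensen.
Haddad, Johansson and Okonkwo are each shift-lead qualified, so the next rule applies.
Among Haddad, Johansson and Okonkwo, alphabetically by surname: Haddad before Johansson before Okonkwo.
Order: Castillo, Sorensen, Haddad, Johansson, Okonkwo.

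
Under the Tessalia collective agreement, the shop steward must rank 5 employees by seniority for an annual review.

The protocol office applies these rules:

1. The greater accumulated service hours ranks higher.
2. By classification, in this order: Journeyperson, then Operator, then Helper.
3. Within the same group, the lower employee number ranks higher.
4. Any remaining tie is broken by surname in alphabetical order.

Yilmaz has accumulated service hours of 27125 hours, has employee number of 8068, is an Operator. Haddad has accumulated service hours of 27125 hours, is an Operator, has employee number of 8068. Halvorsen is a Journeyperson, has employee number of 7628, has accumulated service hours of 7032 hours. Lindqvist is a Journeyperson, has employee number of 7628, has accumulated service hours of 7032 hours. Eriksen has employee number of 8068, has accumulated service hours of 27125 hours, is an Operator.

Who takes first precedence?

Eriksen

By accumulated service hours (higher first): Eriksen, Haddad and Yilmaz (each 27125 hours); then Halvorsen and Lindqvist (both 7032 hours).
Eriksen, Haddad and Yilmaz are each Operator, so the next rule applies.
Eriksen, Haddad and Yilmaz all have employee number 8068, so the next rule applies.
Among Eriksen, Haddad and Yilmaz, alphabetically by surname: Eriksen before Haddad before Yilmaz.
Halvorsen and Lindqvist are each Journeyperson, so the next rule applies.
Halvorsen and Lindqvist both have employee number 7628, so the next rule applies.
Among Halvorsen and Lindqvist, alphabetically by surname: Halvorsen before Lindqvist.
Order: Eriksen, Haddad, Yilmaz, Halvorsen, Lindqvist.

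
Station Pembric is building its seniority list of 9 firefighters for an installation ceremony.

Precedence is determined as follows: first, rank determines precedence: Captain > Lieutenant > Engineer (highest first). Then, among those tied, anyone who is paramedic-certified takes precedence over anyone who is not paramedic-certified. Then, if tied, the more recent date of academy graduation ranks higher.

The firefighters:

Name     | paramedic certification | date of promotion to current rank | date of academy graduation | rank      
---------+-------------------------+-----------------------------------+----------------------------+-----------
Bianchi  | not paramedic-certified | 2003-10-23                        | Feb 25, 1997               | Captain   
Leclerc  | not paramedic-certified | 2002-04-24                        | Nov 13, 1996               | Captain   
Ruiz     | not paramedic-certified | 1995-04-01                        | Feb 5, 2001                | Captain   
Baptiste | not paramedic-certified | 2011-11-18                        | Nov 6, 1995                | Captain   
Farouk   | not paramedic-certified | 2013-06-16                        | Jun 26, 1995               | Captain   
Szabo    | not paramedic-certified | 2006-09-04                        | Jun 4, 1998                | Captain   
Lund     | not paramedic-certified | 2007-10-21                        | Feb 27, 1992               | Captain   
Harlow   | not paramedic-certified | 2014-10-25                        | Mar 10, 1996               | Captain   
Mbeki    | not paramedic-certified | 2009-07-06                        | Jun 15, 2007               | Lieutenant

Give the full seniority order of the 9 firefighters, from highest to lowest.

Ruiz, Szabo, Bianchi, Leclerc, Harlow, Baptiste, Farouk, Lund, Mbeki

By rank: Ruiz, Szabo, Bianchi, Leclerc, Harlow, Baptiste, Farouk and Lund (Captain); then Mbeki (Lieutenant).
Ruiz, Szabo, Bianchi, Leclerc, Harlow, Baptiste, Farouk and Lund are each not paramedic-certified, so the next rule applies.
Among Ruiz, Szabo, Bianchi, Leclerc, Harlow, Baptiste, Farouk and Lund, by date of academy graduation (later first): Ruiz (Feb 5, 2001) before Szabo (Jun 4, 1998) before Bianchi (Feb 25, 1997) before Leclerc (Nov 13, 1996) before Harlow (Mar 10, 1996) before Baptiste (Nov 6, 1995) before Farouk (Jun 26, 1995) before Lund (Feb 27, 1992).
Full order: Ruiz, Szabo, Bianchi, Leclerc, Harlow, Baptiste, Farouk, Lund, Mbeki.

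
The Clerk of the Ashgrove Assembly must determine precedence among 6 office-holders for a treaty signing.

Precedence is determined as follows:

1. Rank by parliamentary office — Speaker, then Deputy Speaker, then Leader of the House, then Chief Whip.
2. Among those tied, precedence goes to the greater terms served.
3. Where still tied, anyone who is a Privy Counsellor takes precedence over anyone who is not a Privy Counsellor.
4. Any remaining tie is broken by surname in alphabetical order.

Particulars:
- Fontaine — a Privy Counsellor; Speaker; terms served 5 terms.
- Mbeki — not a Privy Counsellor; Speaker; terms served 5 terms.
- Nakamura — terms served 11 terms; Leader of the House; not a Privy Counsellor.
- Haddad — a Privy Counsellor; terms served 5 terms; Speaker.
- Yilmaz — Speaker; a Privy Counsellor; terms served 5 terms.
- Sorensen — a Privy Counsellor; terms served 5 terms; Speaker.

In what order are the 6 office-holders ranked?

Fontaine, Haddad, Sorensen, Yilmaz, Mbeki, Nakamura

By parliamentary office: Fontaine, Haddad, Sorensen, Yilmaz and Mbeki (Speaker); then Nakamura (Leader of the House).
Fontaine, Haddad, Sorensen, Yilmaz and Mbeki all have terms served 5 terms, so the next rule applies.
Among Fontaine, Haddad, Sorensen, Yilmaz and Mbeki, a Privy Counsellor before not a Privy Counsellor: Fontaine, Haddad, Sorensen and Yilmaz (a Privy Counsellor) before Mbeki (not a Privy Counsellor).
Among Fontaine, Haddad, Sorensen and Yilmaz, alphabetically by surname: Fontaine before Haddad before Sorensen before Yilmaz.
Full order: Fontaine, Haddad, Sorensen, Yilmaz, Mbeki, Nakamura.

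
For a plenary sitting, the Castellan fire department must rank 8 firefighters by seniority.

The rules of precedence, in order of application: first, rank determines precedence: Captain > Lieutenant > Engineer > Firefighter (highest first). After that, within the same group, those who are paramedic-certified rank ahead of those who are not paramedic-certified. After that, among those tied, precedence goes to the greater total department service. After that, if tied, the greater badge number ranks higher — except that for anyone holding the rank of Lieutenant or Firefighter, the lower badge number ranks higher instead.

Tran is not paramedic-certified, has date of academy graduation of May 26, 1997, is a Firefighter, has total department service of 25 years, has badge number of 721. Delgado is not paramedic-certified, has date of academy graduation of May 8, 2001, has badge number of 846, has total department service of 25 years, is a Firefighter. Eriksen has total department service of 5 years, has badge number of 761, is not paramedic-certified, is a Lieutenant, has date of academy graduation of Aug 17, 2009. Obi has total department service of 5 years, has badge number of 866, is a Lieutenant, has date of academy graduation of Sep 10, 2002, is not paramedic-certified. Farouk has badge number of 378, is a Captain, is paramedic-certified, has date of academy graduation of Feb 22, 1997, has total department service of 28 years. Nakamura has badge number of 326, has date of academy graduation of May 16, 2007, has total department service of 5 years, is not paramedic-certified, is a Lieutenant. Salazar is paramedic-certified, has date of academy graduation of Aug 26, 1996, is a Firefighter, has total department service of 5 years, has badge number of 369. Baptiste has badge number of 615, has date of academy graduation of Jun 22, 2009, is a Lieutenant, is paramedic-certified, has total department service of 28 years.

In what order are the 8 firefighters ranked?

Farouk, Baptiste, Nakamura, Eriksen, Obi, Salazar, Tran, Delgado

By rank: Farouk (Captain); then Baptiste, Nakamura, Eriksen and Obi (Lieutenant); then Salazar, Tran and Delgado (Firefighter).
Among Baptiste, Nakamura, Eriksen and Obi, paramedic-certified before not paramedic-certified: Baptiste (paramedic-certified) before Nakamura, Eriksen and Obi (not paramedic-certified).
Nakamura, Eriksen and Obi all have total department service 5 years, so the next rule applies.
Among Nakamura, Eriksen and Obi, by badge number (lower first) (reversed rule for this group): Nakamura (326) before Eriksen (761) before Obi (866).
Among Salazar, Tran and Delgado, paramedic-certified before not paramedic-certified: Salazar (paramedic-certified) before Tran and Delgado (not paramedic-certified).
Tran and Delgado both have total department service 25 years, so the next rule applies.
Among Tran and Delgado, by badge number (lower first) (reversed rule for this group): Tran (721) before Delgado (846).
Full order: Farouk, Baptiste, Nakamura, Eriksen, Obi, Salazar, Tran, Delgado.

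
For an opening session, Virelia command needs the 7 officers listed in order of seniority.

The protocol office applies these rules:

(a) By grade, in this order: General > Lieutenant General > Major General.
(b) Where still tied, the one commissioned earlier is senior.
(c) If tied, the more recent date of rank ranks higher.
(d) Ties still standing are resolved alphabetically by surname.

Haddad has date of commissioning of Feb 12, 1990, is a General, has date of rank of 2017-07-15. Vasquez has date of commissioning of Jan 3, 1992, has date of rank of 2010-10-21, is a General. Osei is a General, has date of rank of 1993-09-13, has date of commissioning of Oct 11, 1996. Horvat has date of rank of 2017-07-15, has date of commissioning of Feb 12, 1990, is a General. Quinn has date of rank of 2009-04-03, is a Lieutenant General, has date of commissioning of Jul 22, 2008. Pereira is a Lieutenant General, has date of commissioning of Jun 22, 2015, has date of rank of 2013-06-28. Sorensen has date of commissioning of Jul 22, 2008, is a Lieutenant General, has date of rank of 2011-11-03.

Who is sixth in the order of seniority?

Quinn

By grade: Haddad, Horvat, Vasquez and Osei (General); then Sorensen, Quinn and Pereira (Lieutenant General).
Among Haddad, Horvat, Vasquez and Osei, by date of commissioning (earlier first): Haddad and Horvat (Feb 12, 1990) before Vasquez (Jan 3, 1992) before Osei (Oct 11, 1996).
Haddad and Horvat both have date of rank 2017-07-15, so the next rule applies.
Among Haddad and Horvat, alphabetically by surname: Haddad before Horvat.
Among Sorensen, Quinn and Pereira, by date of commissioning (earlier first): Sorensen and Quinn (Jul 22, 2008) before Pereira (Jun 22, 2015).
Among Sorensen and Quinn, by date of rank (later first): Sorensen (2011-11-03) before Quinn (2009-04-03).
Order: Haddad, Horvat, Vasquez, Osei, Sorensen, Quinn, Pereira.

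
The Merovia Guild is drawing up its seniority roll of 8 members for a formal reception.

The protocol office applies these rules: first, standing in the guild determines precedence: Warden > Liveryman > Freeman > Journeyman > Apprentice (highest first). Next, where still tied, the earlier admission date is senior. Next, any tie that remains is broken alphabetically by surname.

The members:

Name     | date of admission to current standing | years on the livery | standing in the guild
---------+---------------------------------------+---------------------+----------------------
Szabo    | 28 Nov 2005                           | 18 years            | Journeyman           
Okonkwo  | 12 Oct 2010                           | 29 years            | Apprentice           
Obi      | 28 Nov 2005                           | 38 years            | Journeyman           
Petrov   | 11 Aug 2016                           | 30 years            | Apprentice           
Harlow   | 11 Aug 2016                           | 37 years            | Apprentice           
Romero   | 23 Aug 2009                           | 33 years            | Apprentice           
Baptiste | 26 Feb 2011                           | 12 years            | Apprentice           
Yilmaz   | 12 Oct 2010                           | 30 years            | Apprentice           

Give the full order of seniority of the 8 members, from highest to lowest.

Obi, Szabo, Romero, Okonkwo, Yilmaz, Baptiste, Harlow, Petrov

By standing in the guild: Obi and Szabo (Journeyman); then Romero, Okonkwo, Yilmaz, Baptiste, Harlow and Petrov (Apprentice).
Obi and Szabo both have date of admission to current standing 28 Nov 2005, so the next rule applies.
Among Obi and Szabo, alphabetically by surname: Obi before Szabo.
Among Romero, Okonkwo, Yilmaz, Baptiste, Harlow and Petrov, by date of admission to current standing (earlier first): Romero (23 Aug 2009) before Okonkwo and Yilmaz (12 Oct 2010) before Baptiste (26 Feb 2011) before Harlow and Petrov (11 Aug 2016).
Among Okonkwo and Yilmaz, alphabetically by surname: Okonkwo before Yilmaz.
Among Harlow and Petrov, alphabetically by surname: Harlow before Petrov.
Full order: Obi, Szabo, Romero, Okonkwo, Yilmaz, Baptiste, Harlow, Petrov.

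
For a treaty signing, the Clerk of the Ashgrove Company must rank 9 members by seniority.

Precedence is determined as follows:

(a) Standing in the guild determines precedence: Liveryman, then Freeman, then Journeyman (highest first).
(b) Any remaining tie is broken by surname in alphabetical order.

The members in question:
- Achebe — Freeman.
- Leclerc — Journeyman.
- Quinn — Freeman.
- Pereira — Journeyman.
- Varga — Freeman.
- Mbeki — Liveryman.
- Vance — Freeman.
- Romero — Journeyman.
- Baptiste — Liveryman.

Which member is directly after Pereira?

Romero

By standing in the guild: Baptiste and Mbeki (Liveryman); then Achebe, Quinn, Vance and Varga (Freeman); then Leclerc, Pereira and Romero (Journeyman).
Among Baptiste and Mbeki, alphabetically by surname: Baptiste before Mbeki.
Among Achebe, Quinn, Vance and Varga, alphabetically by surname: Achebe before Quinn before Vance before Varga.
Among Leclerc, Pereira and Romero, alphabetically by surname: Leclerc before Pereira before Romero.
Order: Baptiste, Mbeki, Achebe, Quinn, Vance, Varga, Leclerc, Pereira, Romero.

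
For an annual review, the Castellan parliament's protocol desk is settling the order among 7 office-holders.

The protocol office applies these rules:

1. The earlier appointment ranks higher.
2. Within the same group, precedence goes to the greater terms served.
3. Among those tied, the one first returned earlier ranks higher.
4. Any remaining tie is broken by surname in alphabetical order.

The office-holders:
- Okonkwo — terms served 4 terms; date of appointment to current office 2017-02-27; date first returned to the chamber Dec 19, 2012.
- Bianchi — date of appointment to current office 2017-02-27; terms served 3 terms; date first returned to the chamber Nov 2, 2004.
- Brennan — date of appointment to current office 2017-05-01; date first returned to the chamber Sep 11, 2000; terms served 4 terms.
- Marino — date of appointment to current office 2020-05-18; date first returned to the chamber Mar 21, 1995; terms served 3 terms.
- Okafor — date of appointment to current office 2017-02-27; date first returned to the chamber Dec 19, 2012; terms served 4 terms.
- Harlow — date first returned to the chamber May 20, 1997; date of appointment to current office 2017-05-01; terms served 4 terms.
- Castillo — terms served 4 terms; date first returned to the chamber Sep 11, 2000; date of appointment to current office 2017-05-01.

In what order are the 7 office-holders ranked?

By date of appointment to current office (earlier first): Okafor, Okonkwo and Bianchi (each 2017-02-27); then Harlow, Brennan and Castillo (each 2017-05-01); then Marino (2020-05-18).
Among Okafor, Okonkwo and Bianchi, by terms served (higher first): Okafor and Okonkwo (4 terms) before Bianchi (3 terms).
Okafor and Okonkwo both have date first returned to the chamber Dec 19, 2012, so the next rule applies.
Among Okafor and Okonkwo, alphabetically by surname: Okafor before Okonkwo.
Harlow, Brennan and Castillo all have terms served 4 terms, so the next rule applies.
Among Harlow, Brennan and Castillo, by date first returned to the chamber (earlier first): Harlow (May 20, 1997) before Brennan and Castillo (Sep 11, 2000).
Among Brennan and Castillo, alphabetically by surname: Brennan before Castillo.
Full order: Okafor, Okonkwo, Bianchi, Harlow, Brennan, Castillo, Marino.

Okafor, Okonkwo, Bianchi, Harlow, Brennan, Castillo, Marino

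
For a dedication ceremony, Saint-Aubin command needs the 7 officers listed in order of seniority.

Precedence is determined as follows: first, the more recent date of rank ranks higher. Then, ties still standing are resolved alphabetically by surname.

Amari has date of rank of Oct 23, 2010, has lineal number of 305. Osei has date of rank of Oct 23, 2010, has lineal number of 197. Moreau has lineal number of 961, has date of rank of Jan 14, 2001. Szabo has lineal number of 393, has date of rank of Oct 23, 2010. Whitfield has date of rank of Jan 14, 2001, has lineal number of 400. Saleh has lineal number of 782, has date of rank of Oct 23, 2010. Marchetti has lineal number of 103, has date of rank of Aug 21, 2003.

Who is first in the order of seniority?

By date of rank (later first): Amari, Osei, Saleh and Szabo (each Oct 23, 2010); then Marchetti (Aug 21, 2003); then Moreau and Whitfield (both Jan 14, 2001).
Among Amari, Osei, Saleh and Szabo, alphabetically by surname: Amari before Osei before Saleh before Szabo.
Among Moreau and Whitfield, alphabetically by surname: Moreau before Whitfield.
Order: Amari, Osei, Saleh, Szabo, Marchetti, Moreau, Whitfield.

Amari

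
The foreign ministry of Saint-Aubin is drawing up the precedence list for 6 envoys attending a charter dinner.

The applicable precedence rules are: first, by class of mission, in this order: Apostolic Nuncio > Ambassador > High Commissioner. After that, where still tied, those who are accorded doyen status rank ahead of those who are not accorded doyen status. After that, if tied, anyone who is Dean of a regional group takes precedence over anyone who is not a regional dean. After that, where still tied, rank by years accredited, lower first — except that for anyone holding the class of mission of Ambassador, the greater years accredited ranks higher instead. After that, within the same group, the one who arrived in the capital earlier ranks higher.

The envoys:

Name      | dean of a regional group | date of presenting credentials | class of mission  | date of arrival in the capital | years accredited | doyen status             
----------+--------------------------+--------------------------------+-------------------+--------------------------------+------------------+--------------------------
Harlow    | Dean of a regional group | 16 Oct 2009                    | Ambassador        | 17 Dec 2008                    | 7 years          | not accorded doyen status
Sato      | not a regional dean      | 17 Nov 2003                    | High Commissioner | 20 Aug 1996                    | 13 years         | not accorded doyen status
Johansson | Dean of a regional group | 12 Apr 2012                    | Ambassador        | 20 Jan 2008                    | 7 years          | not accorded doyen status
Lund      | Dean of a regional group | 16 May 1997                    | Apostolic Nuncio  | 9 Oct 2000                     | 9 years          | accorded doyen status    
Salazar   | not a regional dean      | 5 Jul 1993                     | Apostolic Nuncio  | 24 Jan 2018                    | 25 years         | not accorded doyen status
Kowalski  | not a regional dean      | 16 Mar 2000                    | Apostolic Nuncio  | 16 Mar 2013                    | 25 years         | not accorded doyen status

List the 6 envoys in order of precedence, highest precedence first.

Lund, Kowalski, Salazar, Johansson, Harlow, Sato

By class of mission: Lund, Kowalski and Salazar (Apostolic Nuncio); then Johansson and Harlow (Ambassador); then Sato (High Commissioner).
Among Lund, Kowalski and Salazar, accorded doyen status before not accorded doyen status: Lund (accorded doyen status) before Kowalski and Salazar (not accorded doyen status).
Kowalski and Salazar are each not a regional dean, so the next rule applies.
Kowalski and Salazar both have years accredited 25 years, so the next rule applies.
Among Kowalski and Salazar, by date of arrival in the capital (earlier first): Kowalski (16 Mar 2013) before Salazar (24 Jan 2018).
Johansson and Harlow are each not accorded doyen status, so the next rule applies.
Johansson and Harlow are each Dean of a regional group, so the next rule applies.
Johansson and Harlow both have years accredited 7 years, so the next rule applies.
Among Johansson and Harlow, by date of arrival in the capital (earlier first): Johansson (20 Jan 2008) before Harlow (17 Dec 2008).
Full order: Lund, Kowalski, Salazar, Johansson, Harlow, Sato.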